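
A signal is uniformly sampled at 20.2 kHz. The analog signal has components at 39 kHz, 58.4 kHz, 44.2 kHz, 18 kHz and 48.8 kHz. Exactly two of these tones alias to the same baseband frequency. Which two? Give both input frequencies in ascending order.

18 kHz, 58.4 kHz

fs/2 = 10.1 kHz.
39 kHz mod fs = 18.8 kHz.
18.8 kHz > fs/2 = 10.1 kHz, folds to fs − 18.8 kHz = 1.4 kHz.
58.4 kHz mod fs = 18 kHz.
18 kHz > fs/2 = 10.1 kHz, folds to fs − 18 kHz = 2.2 kHz.
44.2 kHz mod fs = 3.8 kHz.
3.8 kHz ≤ fs/2 = 10.1 kHz, appears at 3.8 kHz.
18 kHz > fs/2 = 10.1 kHz, folds to fs − 18 kHz = 2.2 kHz.
48.8 kHz mod fs = 8.4 kHz.
8.4 kHz ≤ fs/2 = 10.1 kHz, appears at 8.4 kHz.
18 kHz and 58.4 kHz both map to 2.2 kHz.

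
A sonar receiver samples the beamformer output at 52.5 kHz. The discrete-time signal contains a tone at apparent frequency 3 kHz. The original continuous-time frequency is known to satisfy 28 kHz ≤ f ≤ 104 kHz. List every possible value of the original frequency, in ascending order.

Frequencies that alias to 3 kHz are k·fs ± 3 kHz for integer k ≥ 0.
k=0: 3 kHz.
k=1: 49.5 kHz, 55.5 kHz.
k=2: 102 kHz, 108 kHz.
k=3: 154.5 kHz, 160.5 kHz.
Within [28 kHz, 104 kHz]: 49.5 kHz, 55.5 kHz, 102 kHz.

49.5 kHz, 55.5 kHz, 102 kHz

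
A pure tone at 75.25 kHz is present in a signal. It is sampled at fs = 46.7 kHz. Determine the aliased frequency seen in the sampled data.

75.25 kHz mod fs = 28.55 kHz.
28.55 kHz > fs/2 = 23.35 kHz, folds to fs − 28.55 kHz = 18.15 kHz.

18.15 kHz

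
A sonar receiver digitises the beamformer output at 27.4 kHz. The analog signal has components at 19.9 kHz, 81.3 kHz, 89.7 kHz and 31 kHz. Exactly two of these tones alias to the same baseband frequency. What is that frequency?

7.5 kHz

fs/2 = 13.7 kHz.
19.9 kHz > fs/2 = 13.7 kHz, folds to fs − 19.9 kHz = 7.5 kHz.
81.3 kHz mod fs = 26.5 kHz.
26.5 kHz > fs/2 = 13.7 kHz, folds to fs − 26.5 kHz = 0.9 kHz.
89.7 kHz mod fs = 7.5 kHz.
7.5 kHz ≤ fs/2 = 13.7 kHz, appears at 7.5 kHz.
31 kHz mod fs = 3.6 kHz.
3.6 kHz ≤ fs/2 = 13.7 kHz, appears at 3.6 kHz.
19.9 kHz and 89.7 kHz both map to 7.5 kHz.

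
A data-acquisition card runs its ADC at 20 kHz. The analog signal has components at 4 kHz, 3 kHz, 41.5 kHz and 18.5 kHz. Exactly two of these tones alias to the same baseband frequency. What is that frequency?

fs/2 = 10 kHz.
4 kHz ≤ fs/2 = 10 kHz, passes unchanged.
3 kHz ≤ fs/2 = 10 kHz, passes unchanged.
41.5 kHz mod fs = 1.5 kHz.
1.5 kHz ≤ fs/2 = 10 kHz, appears at 1.5 kHz.
18.5 kHz > fs/2 = 10 kHz, folds to fs − 18.5 kHz = 1.5 kHz.
18.5 kHz and 41.5 kHz both map to 1.5 kHz.

1.5 kHz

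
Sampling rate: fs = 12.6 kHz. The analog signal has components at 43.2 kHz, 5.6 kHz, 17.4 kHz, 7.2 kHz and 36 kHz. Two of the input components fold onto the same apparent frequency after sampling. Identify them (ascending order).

fs/2 = 6.3 kHz.
43.2 kHz mod fs = 5.4 kHz.
5.4 kHz ≤ fs/2 = 6.3 kHz, appears at 5.4 kHz.
5.6 kHz ≤ fs/2 = 6.3 kHz, passes unchanged.
17.4 kHz mod fs = 4.8 kHz.
4.8 kHz ≤ fs/2 = 6.3 kHz, appears at 4.8 kHz.
7.2 kHz > fs/2 = 6.3 kHz, folds to fs − 7.2 kHz = 5.4 kHz.
36 kHz mod fs = 10.8 kHz.
10.8 kHz > fs/2 = 6.3 kHz, folds to fs − 10.8 kHz = 1.8 kHz.
7.2 kHz and 43.2 kHz both map to 5.4 kHz.

7.2 kHz, 43.2 kHz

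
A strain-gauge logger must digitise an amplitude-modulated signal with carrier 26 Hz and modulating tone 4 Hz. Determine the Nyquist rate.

60 Hz

AM sidebands sit at fc ± fm = 22 Hz and 30 Hz.
Highest-frequency component: 30 Hz.
Nyquist rate = 2 × 30 Hz = 60 Hz.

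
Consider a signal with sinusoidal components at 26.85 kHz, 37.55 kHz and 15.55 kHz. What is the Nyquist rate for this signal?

Highest-frequency component: 37.55 kHz.
Nyquist rate = 2 × 37.55 kHz = 75.1 kHz.

75.1 kHz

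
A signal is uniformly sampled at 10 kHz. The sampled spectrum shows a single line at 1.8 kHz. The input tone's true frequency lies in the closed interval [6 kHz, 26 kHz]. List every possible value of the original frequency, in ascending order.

Frequencies that alias to 1.8 kHz are k·fs ± 1.8 kHz for integer k ≥ 0.
k=0: 1.8 kHz.
k=1: 8.2 kHz, 11.8 kHz.
k=2: 18.2 kHz, 21.8 kHz.
k=3: 28.2 kHz, 31.8 kHz.
Within [6 kHz, 26 kHz]: 8.2 kHz, 11.8 kHz, 18.2 kHz, 21.8 kHz.

8.2 kHz, 11.8 kHz, 18.2 kHz, 21.8 kHz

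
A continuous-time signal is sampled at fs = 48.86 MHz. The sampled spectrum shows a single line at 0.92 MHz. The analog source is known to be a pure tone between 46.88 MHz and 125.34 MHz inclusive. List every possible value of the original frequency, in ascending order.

Frequencies that alias to 0.92 MHz are k·fs ± 0.92 MHz for integer k ≥ 0.
k=0: 0.92 MHz.
k=1: 47.94 MHz, 49.78 MHz.
k=2: 96.8 MHz, 98.64 MHz.
k=3: 145.66 MHz, 147.5 MHz.
Within [46.88 MHz, 125.34 MHz]: 47.94 MHz, 49.78 MHz, 96.8 MHz, 98.64 MHz.

47.94 MHz, 49.78 MHz, 96.8 MHz, 98.64 MHz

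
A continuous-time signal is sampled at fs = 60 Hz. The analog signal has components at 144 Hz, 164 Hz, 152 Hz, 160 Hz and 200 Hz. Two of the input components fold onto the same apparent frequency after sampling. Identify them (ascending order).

fs/2 = 30 Hz.
144 Hz mod fs = 24 Hz.
24 Hz ≤ fs/2 = 30 Hz, appears at 24 Hz.
164 Hz mod fs = 44 Hz.
44 Hz > fs/2 = 30 Hz, folds to fs − 44 Hz = 16 Hz.
152 Hz mod fs = 32 Hz.
32 Hz > fs/2 = 30 Hz, folds to fs − 32 Hz = 28 Hz.
160 Hz mod fs = 40 Hz.
40 Hz > fs/2 = 30 Hz, folds to fs − 40 Hz = 20 Hz.
200 Hz mod fs = 20 Hz.
20 Hz ≤ fs/2 = 30 Hz, appears at 20 Hz.
160 Hz and 200 Hz both map to 20 Hz.

160 Hz, 200 Hz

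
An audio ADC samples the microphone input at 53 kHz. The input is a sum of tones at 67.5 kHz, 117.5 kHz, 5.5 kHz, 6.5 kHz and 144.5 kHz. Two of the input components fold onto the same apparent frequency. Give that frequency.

fs/2 = 26.5 kHz.
67.5 kHz mod fs = 14.5 kHz.
14.5 kHz ≤ fs/2 = 26.5 kHz, appears at 14.5 kHz.
117.5 kHz mod fs = 11.5 kHz.
11.5 kHz ≤ fs/2 = 26.5 kHz, appears at 11.5 kHz.
5.5 kHz ≤ fs/2 = 26.5 kHz, passes unchanged.
6.5 kHz ≤ fs/2 = 26.5 kHz, passes unchanged.
144.5 kHz mod fs = 38.5 kHz.
38.5 kHz > fs/2 = 26.5 kHz, folds to fs − 38.5 kHz = 14.5 kHz.
67.5 kHz and 144.5 kHz both map to 14.5 kHz.

14.5 kHz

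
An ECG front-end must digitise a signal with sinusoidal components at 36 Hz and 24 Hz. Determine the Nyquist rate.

72 Hz

Highest-frequency component: 36 Hz.
Nyquist rate = 2 × 36 Hz = 72 Hz.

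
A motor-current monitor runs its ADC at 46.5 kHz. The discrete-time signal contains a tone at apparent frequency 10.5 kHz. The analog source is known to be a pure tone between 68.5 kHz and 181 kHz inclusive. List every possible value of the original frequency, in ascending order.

82.5 kHz, 103.5 kHz, 129 kHz, 150 kHz, 175.5 kHz

Frequencies that alias to 10.5 kHz are k·fs ± 10.5 kHz for integer k ≥ 0.
k=0: 10.5 kHz.
k=1: 36 kHz, 57 kHz.
k=2: 82.5 kHz, 103.5 kHz.
k=3: 129 kHz, 150 kHz.
k=4: 175.5 kHz, 196.5 kHz.
k=5: 222 kHz, 243 kHz.
Within [68.5 kHz, 181 kHz]: 82.5 kHz, 103.5 kHz, 129 kHz, 150 kHz, 175.5 kHz.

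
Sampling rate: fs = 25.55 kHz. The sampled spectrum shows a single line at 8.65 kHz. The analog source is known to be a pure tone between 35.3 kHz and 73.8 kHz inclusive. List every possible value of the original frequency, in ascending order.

Frequencies that alias to 8.65 kHz are k·fs ± 8.65 kHz for integer k ≥ 0.
k=0: 8.65 kHz.
k=1: 16.9 kHz, 34.2 kHz.
k=2: 42.45 kHz, 59.75 kHz.
k=3: 68 kHz, 85.3 kHz.
k=4: 93.55 kHz, 110.85 kHz.
Within [35.3 kHz, 73.8 kHz]: 42.45 kHz, 59.75 kHz, 68 kHz.

42.45 kHz, 59.75 kHz, 68 kHz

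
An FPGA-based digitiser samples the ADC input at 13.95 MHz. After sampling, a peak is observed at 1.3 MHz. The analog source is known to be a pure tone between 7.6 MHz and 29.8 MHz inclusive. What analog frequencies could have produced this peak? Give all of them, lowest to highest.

Frequencies that alias to 1.3 MHz are k·fs ± 1.3 MHz for integer k ≥ 0.
k=0: 1.3 MHz.
k=1: 12.65 MHz, 15.25 MHz.
k=2: 26.6 MHz, 29.2 MHz.
k=3: 40.55 MHz, 43.15 MHz.
Within [7.6 MHz, 29.8 MHz]: 12.65 MHz, 15.25 MHz, 26.6 MHz, 29.2 MHz.

12.65 MHz, 15.25 MHz, 26.6 MHz, 29.2 MHz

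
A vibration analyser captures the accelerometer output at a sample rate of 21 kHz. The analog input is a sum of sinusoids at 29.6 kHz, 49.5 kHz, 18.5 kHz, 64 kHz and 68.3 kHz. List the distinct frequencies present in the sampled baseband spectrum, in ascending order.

1 kHz, 2.5 kHz, 5.3 kHz, 7.5 kHz, 8.6 kHz

fs/2 = 10.5 kHz.
29.6 kHz mod fs = 8.6 kHz.
8.6 kHz ≤ fs/2 = 10.5 kHz, appears at 8.6 kHz.
49.5 kHz mod fs = 7.5 kHz.
7.5 kHz ≤ fs/2 = 10.5 kHz, appears at 7.5 kHz.
18.5 kHz > fs/2 = 10.5 kHz, folds to fs − 18.5 kHz = 2.5 kHz.
64 kHz mod fs = 1 kHz.
1 kHz ≤ fs/2 = 10.5 kHz, appears at 1 kHz.
68.3 kHz mod fs = 5.3 kHz.
5.3 kHz ≤ fs/2 = 10.5 kHz, appears at 5.3 kHz.
Distinct values: {1 kHz, 2.5 kHz, 5.3 kHz, 7.5 kHz, 8.6 kHz}.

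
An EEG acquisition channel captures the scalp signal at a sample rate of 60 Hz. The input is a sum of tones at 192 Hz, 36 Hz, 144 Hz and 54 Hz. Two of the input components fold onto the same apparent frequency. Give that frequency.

fs/2 = 30 Hz.
192 Hz mod fs = 12 Hz.
12 Hz ≤ fs/2 = 30 Hz, appears at 12 Hz.
36 Hz > fs/2 = 30 Hz, folds to fs − 36 Hz = 24 Hz.
144 Hz mod fs = 24 Hz.
24 Hz ≤ fs/2 = 30 Hz, appears at 24 Hz.
54 Hz > fs/2 = 30 Hz, folds to fs − 54 Hz = 6 Hz.
36 Hz and 144 Hz both map to 24 Hz.

24 Hz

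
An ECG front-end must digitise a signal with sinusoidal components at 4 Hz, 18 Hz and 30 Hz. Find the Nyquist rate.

Highest-frequency component: 30 Hz.
Nyquist rate = 2 × 30 Hz = 60 Hz.

60 Hz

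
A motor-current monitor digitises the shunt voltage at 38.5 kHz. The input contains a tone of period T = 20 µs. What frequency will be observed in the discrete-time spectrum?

T = 20 µs → f = 1/T = 50 kHz.
50 kHz mod fs = 11.5 kHz.
11.5 kHz ≤ fs/2 = 19.25 kHz, appears at 11.5 kHz.

11.5 kHz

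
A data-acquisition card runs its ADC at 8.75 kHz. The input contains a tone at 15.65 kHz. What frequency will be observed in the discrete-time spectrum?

1.85 kHz

15.65 kHz mod fs = 6.9 kHz.
6.9 kHz > fs/2 = 4.375 kHz, folds to fs − 6.9 kHz = 1.85 kHz.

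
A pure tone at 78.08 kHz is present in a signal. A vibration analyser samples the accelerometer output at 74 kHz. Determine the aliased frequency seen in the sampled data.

4.08 kHz

78.08 kHz mod fs = 4.08 kHz.
4.08 kHz ≤ fs/2 = 37 kHz, appears at 4.08 kHz.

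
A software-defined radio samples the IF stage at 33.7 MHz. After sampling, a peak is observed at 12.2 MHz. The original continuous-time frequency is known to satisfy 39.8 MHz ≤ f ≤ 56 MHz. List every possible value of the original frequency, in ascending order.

Frequencies that alias to 12.2 MHz are k·fs ± 12.2 MHz for integer k ≥ 0.
k=0: 12.2 MHz.
k=1: 21.5 MHz, 45.9 MHz.
k=2: 55.2 MHz, 79.6 MHz.
k=3: 88.9 MHz, 113.3 MHz.
Within [39.8 MHz, 56 MHz]: 45.9 MHz, 55.2 MHz.

45.9 MHz, 55.2 MHz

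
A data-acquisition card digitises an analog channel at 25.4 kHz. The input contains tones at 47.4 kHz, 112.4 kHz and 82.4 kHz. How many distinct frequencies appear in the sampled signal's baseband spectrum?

fs/2 = 12.7 kHz.
47.4 kHz mod fs = 22 kHz.
22 kHz > fs/2 = 12.7 kHz, folds to fs − 22 kHz = 3.4 kHz.
112.4 kHz mod fs = 10.8 kHz.
10.8 kHz ≤ fs/2 = 12.7 kHz, appears at 10.8 kHz.
82.4 kHz mod fs = 6.2 kHz.
6.2 kHz ≤ fs/2 = 12.7 kHz, appears at 6.2 kHz.
Distinct values: {3.4 kHz, 6.2 kHz, 10.8 kHz} → 3.

3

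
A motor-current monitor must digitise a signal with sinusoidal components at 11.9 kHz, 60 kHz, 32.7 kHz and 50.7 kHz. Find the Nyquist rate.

120 kHz

Highest-frequency component: 60 kHz.
Nyquist rate = 2 × 60 kHz = 120 kHz.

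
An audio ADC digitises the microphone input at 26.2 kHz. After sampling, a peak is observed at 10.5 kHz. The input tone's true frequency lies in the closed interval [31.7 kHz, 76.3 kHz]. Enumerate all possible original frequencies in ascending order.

36.7 kHz, 41.9 kHz, 62.9 kHz, 68.1 kHz

Frequencies that alias to 10.5 kHz are k·fs ± 10.5 kHz for integer k ≥ 0.
k=0: 10.5 kHz.
k=1: 15.7 kHz, 36.7 kHz.
k=2: 41.9 kHz, 62.9 kHz.
k=3: 68.1 kHz, 89.1 kHz.
k=4: 94.3 kHz, 115.3 kHz.
Within [31.7 kHz, 76.3 kHz]: 36.7 kHz, 41.9 kHz, 62.9 kHz, 68.1 kHz.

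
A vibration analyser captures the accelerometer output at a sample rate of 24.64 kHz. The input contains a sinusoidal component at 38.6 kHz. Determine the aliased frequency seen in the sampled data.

10.68 kHz

38.6 kHz mod fs = 13.96 kHz.
13.96 kHz > fs/2 = 12.32 kHz, folds to fs − 13.96 kHz = 10.68 kHz.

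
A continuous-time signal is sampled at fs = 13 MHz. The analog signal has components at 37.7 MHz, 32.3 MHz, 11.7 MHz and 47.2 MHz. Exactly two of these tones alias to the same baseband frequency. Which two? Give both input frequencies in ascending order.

fs/2 = 6.5 MHz.
37.7 MHz mod fs = 11.7 MHz.
11.7 MHz > fs/2 = 6.5 MHz, folds to fs − 11.7 MHz = 1.3 MHz.
32.3 MHz mod fs = 6.3 MHz.
6.3 MHz ≤ fs/2 = 6.5 MHz, appears at 6.3 MHz.
11.7 MHz > fs/2 = 6.5 MHz, folds to fs − 11.7 MHz = 1.3 MHz.
47.2 MHz mod fs = 8.2 MHz.
8.2 MHz > fs/2 = 6.5 MHz, folds to fs − 8.2 MHz = 4.8 MHz.
11.7 MHz and 37.7 MHz both map to 1.3 MHz.

11.7 MHz, 37.7 MHz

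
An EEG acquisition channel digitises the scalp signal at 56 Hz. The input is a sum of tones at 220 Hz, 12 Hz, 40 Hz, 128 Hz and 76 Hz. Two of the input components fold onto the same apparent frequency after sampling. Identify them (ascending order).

40 Hz, 128 Hz

fs/2 = 28 Hz.
220 Hz mod fs = 52 Hz.
52 Hz > fs/2 = 28 Hz, folds to fs − 52 Hz = 4 Hz.
12 Hz ≤ fs/2 = 28 Hz, passes unchanged.
40 Hz > fs/2 = 28 Hz, folds to fs − 40 Hz = 16 Hz.
128 Hz mod fs = 16 Hz.
16 Hz ≤ fs/2 = 28 Hz, appears at 16 Hz.
76 Hz mod fs = 20 Hz.
20 Hz ≤ fs/2 = 28 Hz, appears at 20 Hz.
40 Hz and 128 Hz both map to 16 Hz.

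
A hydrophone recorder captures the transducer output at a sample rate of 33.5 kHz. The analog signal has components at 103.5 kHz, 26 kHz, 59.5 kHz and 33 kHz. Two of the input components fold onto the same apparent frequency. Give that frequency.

fs/2 = 16.75 kHz.
103.5 kHz mod fs = 3 kHz.
3 kHz ≤ fs/2 = 16.75 kHz, appears at 3 kHz.
26 kHz > fs/2 = 16.75 kHz, folds to fs − 26 kHz = 7.5 kHz.
59.5 kHz mod fs = 26 kHz.
26 kHz > fs/2 = 16.75 kHz, folds to fs − 26 kHz = 7.5 kHz.
33 kHz > fs/2 = 16.75 kHz, folds to fs − 33 kHz = 0.5 kHz.
26 kHz and 59.5 kHz both map to 7.5 kHz.

7.5 kHz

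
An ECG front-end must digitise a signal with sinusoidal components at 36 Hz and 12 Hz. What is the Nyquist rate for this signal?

72 Hz

Highest-frequency component: 36 Hz.
Nyquist rate = 2 × 36 Hz = 72 Hz.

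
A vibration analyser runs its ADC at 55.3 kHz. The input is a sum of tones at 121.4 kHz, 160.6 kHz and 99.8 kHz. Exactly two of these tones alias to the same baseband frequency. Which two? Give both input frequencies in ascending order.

fs/2 = 27.65 kHz.
121.4 kHz mod fs = 10.8 kHz.
10.8 kHz ≤ fs/2 = 27.65 kHz, appears at 10.8 kHz.
160.6 kHz mod fs = 50 kHz.
50 kHz > fs/2 = 27.65 kHz, folds to fs − 50 kHz = 5.3 kHz.
99.8 kHz mod fs = 44.5 kHz.
44.5 kHz > fs/2 = 27.65 kHz, folds to fs − 44.5 kHz = 10.8 kHz.
99.8 kHz and 121.4 kHz both map to 10.8 kHz.

99.8 kHz, 121.4 kHz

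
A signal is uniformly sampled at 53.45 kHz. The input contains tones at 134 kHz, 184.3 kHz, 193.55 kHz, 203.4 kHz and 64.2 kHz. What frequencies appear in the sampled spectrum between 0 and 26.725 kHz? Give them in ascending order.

fs/2 = 26.725 kHz.
134 kHz mod fs = 27.1 kHz.
27.1 kHz > fs/2 = 26.725 kHz, folds to fs − 27.1 kHz = 26.35 kHz.
184.3 kHz mod fs = 23.95 kHz.
23.95 kHz ≤ fs/2 = 26.725 kHz, appears at 23.95 kHz.
193.55 kHz mod fs = 33.2 kHz.
33.2 kHz > fs/2 = 26.725 kHz, folds to fs − 33.2 kHz = 20.25 kHz.
203.4 kHz mod fs = 43.05 kHz.
43.05 kHz > fs/2 = 26.725 kHz, folds to fs − 43.05 kHz = 10.4 kHz.
64.2 kHz mod fs = 10.75 kHz.
10.75 kHz ≤ fs/2 = 26.725 kHz, appears at 10.75 kHz.
Distinct values: {10.4 kHz, 10.75 kHz, 20.25 kHz, 23.95 kHz, 26.35 kHz}.

10.4 kHz, 10.75 kHz, 20.25 kHz, 23.95 kHz, 26.35 kHz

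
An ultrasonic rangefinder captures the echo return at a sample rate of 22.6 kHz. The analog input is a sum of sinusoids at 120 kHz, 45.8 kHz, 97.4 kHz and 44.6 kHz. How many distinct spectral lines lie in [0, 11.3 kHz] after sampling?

fs/2 = 11.3 kHz.
120 kHz mod fs = 7 kHz.
7 kHz ≤ fs/2 = 11.3 kHz, appears at 7 kHz.
45.8 kHz mod fs = 0.6 kHz.
0.6 kHz ≤ fs/2 = 11.3 kHz, appears at 0.6 kHz.
97.4 kHz mod fs = 7 kHz.
7 kHz ≤ fs/2 = 11.3 kHz, appears at 7 kHz.
44.6 kHz mod fs = 22 kHz.
22 kHz > fs/2 = 11.3 kHz, folds to fs − 22 kHz = 0.6 kHz.
Distinct values: {0.6 kHz, 7 kHz} → 2.

2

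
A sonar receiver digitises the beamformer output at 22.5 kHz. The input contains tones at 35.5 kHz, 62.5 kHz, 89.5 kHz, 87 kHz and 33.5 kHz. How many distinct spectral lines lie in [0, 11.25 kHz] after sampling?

5

fs/2 = 11.25 kHz.
35.5 kHz mod fs = 13 kHz.
13 kHz > fs/2 = 11.25 kHz, folds to fs − 13 kHz = 9.5 kHz.
62.5 kHz mod fs = 17.5 kHz.
17.5 kHz > fs/2 = 11.25 kHz, folds to fs − 17.5 kHz = 5 kHz.
89.5 kHz mod fs = 22 kHz.
22 kHz > fs/2 = 11.25 kHz, folds to fs − 22 kHz = 0.5 kHz.
87 kHz mod fs = 19.5 kHz.
19.5 kHz > fs/2 = 11.25 kHz, folds to fs − 19.5 kHz = 3 kHz.
33.5 kHz mod fs = 11 kHz.
11 kHz ≤ fs/2 = 11.25 kHz, appears at 11 kHz.
Distinct values: {0.5 kHz, 3 kHz, 5 kHz, 9.5 kHz, 11 kHz} → 5.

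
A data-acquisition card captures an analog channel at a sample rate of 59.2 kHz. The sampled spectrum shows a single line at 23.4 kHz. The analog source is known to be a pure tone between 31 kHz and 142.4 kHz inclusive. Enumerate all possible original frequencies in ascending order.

35.8 kHz, 82.6 kHz, 95 kHz, 141.8 kHz

Frequencies that alias to 23.4 kHz are k·fs ± 23.4 kHz for integer k ≥ 0.
k=0: 23.4 kHz.
k=1: 35.8 kHz, 82.6 kHz.
k=2: 95 kHz, 141.8 kHz.
k=3: 154.2 kHz, 201 kHz.
Within [31 kHz, 142.4 kHz]: 35.8 kHz, 82.6 kHz, 95 kHz, 141.8 kHz.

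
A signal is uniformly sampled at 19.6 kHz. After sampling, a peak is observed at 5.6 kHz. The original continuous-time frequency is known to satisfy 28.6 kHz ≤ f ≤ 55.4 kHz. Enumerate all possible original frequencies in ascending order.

Frequencies that alias to 5.6 kHz are k·fs ± 5.6 kHz for integer k ≥ 0.
k=0: 5.6 kHz.
k=1: 14 kHz, 25.2 kHz.
k=2: 33.6 kHz, 44.8 kHz.
k=3: 53.2 kHz, 64.4 kHz.
k=4: 72.8 kHz, 84 kHz.
Within [28.6 kHz, 55.4 kHz]: 33.6 kHz, 44.8 kHz, 53.2 kHz.

33.6 kHz, 44.8 kHz, 53.2 kHz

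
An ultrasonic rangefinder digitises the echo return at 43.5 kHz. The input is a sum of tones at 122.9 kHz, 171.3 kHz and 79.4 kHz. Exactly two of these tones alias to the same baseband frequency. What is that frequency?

7.6 kHz

fs/2 = 21.75 kHz.
122.9 kHz mod fs = 35.9 kHz.
35.9 kHz > fs/2 = 21.75 kHz, folds to fs − 35.9 kHz = 7.6 kHz.
171.3 kHz mod fs = 40.8 kHz.
40.8 kHz > fs/2 = 21.75 kHz, folds to fs − 40.8 kHz = 2.7 kHz.
79.4 kHz mod fs = 35.9 kHz.
35.9 kHz > fs/2 = 21.75 kHz, folds to fs − 35.9 kHz = 7.6 kHz.
79.4 kHz and 122.9 kHz both map to 7.6 kHz.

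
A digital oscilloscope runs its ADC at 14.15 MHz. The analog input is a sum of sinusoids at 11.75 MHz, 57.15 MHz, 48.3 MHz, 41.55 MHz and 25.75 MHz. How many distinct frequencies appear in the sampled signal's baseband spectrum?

fs/2 = 7.075 MHz.
11.75 MHz > fs/2 = 7.075 MHz, folds to fs − 11.75 MHz = 2.4 MHz.
57.15 MHz mod fs = 0.55 MHz.
0.55 MHz ≤ fs/2 = 7.075 MHz, appears at 0.55 MHz.
48.3 MHz mod fs = 5.85 MHz.
5.85 MHz ≤ fs/2 = 7.075 MHz, appears at 5.85 MHz.
41.55 MHz mod fs = 13.25 MHz.
13.25 MHz > fs/2 = 7.075 MHz, folds to fs − 13.25 MHz = 0.9 MHz.
25.75 MHz mod fs = 11.6 MHz.
11.6 MHz > fs/2 = 7.075 MHz, folds to fs − 11.6 MHz = 2.55 MHz.
Distinct values: {0.55 MHz, 0.9 MHz, 2.4 MHz, 2.55 MHz, 5.85 MHz} → 5.

5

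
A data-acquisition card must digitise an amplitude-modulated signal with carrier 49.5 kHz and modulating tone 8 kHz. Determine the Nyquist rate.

115 kHz

AM sidebands sit at fc ± fm = 41.5 kHz and 57.5 kHz.
Highest-frequency component: 57.5 kHz.
Nyquist rate = 2 × 57.5 kHz = 115 kHz.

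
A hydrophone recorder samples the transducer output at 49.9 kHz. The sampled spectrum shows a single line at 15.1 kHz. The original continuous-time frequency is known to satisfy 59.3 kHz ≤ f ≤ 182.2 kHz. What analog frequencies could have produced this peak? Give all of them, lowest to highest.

65 kHz, 84.7 kHz, 114.9 kHz, 134.6 kHz, 164.8 kHz

Frequencies that alias to 15.1 kHz are k·fs ± 15.1 kHz for integer k ≥ 0.
k=0: 15.1 kHz.
k=1: 34.8 kHz, 65 kHz.
k=2: 84.7 kHz, 114.9 kHz.
k=3: 134.6 kHz, 164.8 kHz.
k=4: 184.5 kHz, 214.7 kHz.
Within [59.3 kHz, 182.2 kHz]: 65 kHz, 84.7 kHz, 114.9 kHz, 134.6 kHz, 164.8 kHz.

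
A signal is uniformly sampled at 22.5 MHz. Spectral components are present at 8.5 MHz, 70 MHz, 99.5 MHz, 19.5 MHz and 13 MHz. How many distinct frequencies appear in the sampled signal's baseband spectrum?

fs/2 = 11.25 MHz.
8.5 MHz ≤ fs/2 = 11.25 MHz, passes unchanged.
70 MHz mod fs = 2.5 MHz.
2.5 MHz ≤ fs/2 = 11.25 MHz, appears at 2.5 MHz.
99.5 MHz mod fs = 9.5 MHz.
9.5 MHz ≤ fs/2 = 11.25 MHz, appears at 9.5 MHz.
19.5 MHz > fs/2 = 11.25 MHz, folds to fs − 19.5 MHz = 3 MHz.
13 MHz > fs/2 = 11.25 MHz, folds to fs − 13 MHz = 9.5 MHz.
Distinct values: {2.5 MHz, 3 MHz, 8.5 MHz, 9.5 MHz} → 4.

4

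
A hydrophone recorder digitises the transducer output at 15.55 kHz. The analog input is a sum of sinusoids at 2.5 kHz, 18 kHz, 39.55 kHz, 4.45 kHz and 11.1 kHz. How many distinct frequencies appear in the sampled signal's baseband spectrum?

fs/2 = 7.775 kHz.
2.5 kHz ≤ fs/2 = 7.775 kHz, passes unchanged.
18 kHz mod fs = 2.45 kHz.
2.45 kHz ≤ fs/2 = 7.775 kHz, appears at 2.45 kHz.
39.55 kHz mod fs = 8.45 kHz.
8.45 kHz > fs/2 = 7.775 kHz, folds to fs − 8.45 kHz = 7.1 kHz.
4.45 kHz ≤ fs/2 = 7.775 kHz, passes unchanged.
11.1 kHz > fs/2 = 7.775 kHz, folds to fs − 11.1 kHz = 4.45 kHz.
Distinct values: {2.45 kHz, 2.5 kHz, 4.45 kHz, 7.1 kHz} → 4.

4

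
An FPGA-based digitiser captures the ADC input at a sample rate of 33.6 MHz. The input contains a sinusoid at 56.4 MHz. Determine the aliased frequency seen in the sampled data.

10.8 MHz

56.4 MHz mod fs = 22.8 MHz.
22.8 MHz > fs/2 = 16.8 MHz, folds to fs − 22.8 MHz = 10.8 MHz.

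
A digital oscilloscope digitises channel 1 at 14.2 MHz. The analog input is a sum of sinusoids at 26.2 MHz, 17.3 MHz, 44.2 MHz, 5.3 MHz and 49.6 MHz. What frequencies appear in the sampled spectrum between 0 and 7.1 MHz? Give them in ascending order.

1.6 MHz, 2.2 MHz, 3.1 MHz, 5.3 MHz, 7 MHz

fs/2 = 7.1 MHz.
26.2 MHz mod fs = 12 MHz.
12 MHz > fs/2 = 7.1 MHz, folds to fs − 12 MHz = 2.2 MHz.
17.3 MHz mod fs = 3.1 MHz.
3.1 MHz ≤ fs/2 = 7.1 MHz, appears at 3.1 MHz.
44.2 MHz mod fs = 1.6 MHz.
1.6 MHz ≤ fs/2 = 7.1 MHz, appears at 1.6 MHz.
5.3 MHz ≤ fs/2 = 7.1 MHz, passes unchanged.
49.6 MHz mod fs = 7 MHz.
7 MHz ≤ fs/2 = 7.1 MHz, appears at 7 MHz.
Distinct values: {1.6 MHz, 2.2 MHz, 3.1 MHz, 5.3 MHz, 7 MHz}.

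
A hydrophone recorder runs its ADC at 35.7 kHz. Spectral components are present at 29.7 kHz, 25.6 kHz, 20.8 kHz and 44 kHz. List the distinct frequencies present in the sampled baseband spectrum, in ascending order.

fs/2 = 17.85 kHz.
29.7 kHz > fs/2 = 17.85 kHz, folds to fs − 29.7 kHz = 6 kHz.
25.6 kHz > fs/2 = 17.85 kHz, folds to fs − 25.6 kHz = 10.1 kHz.
20.8 kHz > fs/2 = 17.85 kHz, folds to fs − 20.8 kHz = 14.9 kHz.
44 kHz mod fs = 8.3 kHz.
8.3 kHz ≤ fs/2 = 17.85 kHz, appears at 8.3 kHz.
Distinct values: {6 kHz, 8.3 kHz, 10.1 kHz, 14.9 kHz}.

6 kHz, 8.3 kHz, 10.1 kHz, 14.9 kHz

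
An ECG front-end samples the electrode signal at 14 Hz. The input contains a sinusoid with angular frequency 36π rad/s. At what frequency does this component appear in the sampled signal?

ω = 36π rad/s → f = ω/(2π) = 18 Hz.
18 Hz mod fs = 4 Hz.
4 Hz ≤ fs/2 = 7 Hz, appears at 4 Hz.

4 Hz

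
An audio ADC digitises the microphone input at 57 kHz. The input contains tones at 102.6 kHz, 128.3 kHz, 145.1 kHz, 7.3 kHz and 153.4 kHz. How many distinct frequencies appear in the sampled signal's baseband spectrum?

5

fs/2 = 28.5 kHz.
102.6 kHz mod fs = 45.6 kHz.
45.6 kHz > fs/2 = 28.5 kHz, folds to fs − 45.6 kHz = 11.4 kHz.
128.3 kHz mod fs = 14.3 kHz.
14.3 kHz ≤ fs/2 = 28.5 kHz, appears at 14.3 kHz.
145.1 kHz mod fs = 31.1 kHz.
31.1 kHz > fs/2 = 28.5 kHz, folds to fs − 31.1 kHz = 25.9 kHz.
7.3 kHz ≤ fs/2 = 28.5 kHz, passes unchanged.
153.4 kHz mod fs = 39.4 kHz.
39.4 kHz > fs/2 = 28.5 kHz, folds to fs − 39.4 kHz = 17.6 kHz.
Distinct values: {7.3 kHz, 11.4 kHz, 14.3 kHz, 17.6 kHz, 25.9 kHz} → 5.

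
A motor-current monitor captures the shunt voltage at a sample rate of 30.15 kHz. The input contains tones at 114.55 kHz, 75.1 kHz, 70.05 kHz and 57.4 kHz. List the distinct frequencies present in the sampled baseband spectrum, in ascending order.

2.9 kHz, 6.05 kHz, 9.75 kHz, 14.8 kHz

fs/2 = 15.075 kHz.
114.55 kHz mod fs = 24.1 kHz.
24.1 kHz > fs/2 = 15.075 kHz, folds to fs − 24.1 kHz = 6.05 kHz.
75.1 kHz mod fs = 14.8 kHz.
14.8 kHz ≤ fs/2 = 15.075 kHz, appears at 14.8 kHz.
70.05 kHz mod fs = 9.75 kHz.
9.75 kHz ≤ fs/2 = 15.075 kHz, appears at 9.75 kHz.
57.4 kHz mod fs = 27.25 kHz.
27.25 kHz > fs/2 = 15.075 kHz, folds to fs − 27.25 kHz = 2.9 kHz.
Distinct values: {2.9 kHz, 6.05 kHz, 9.75 kHz, 14.8 kHz}.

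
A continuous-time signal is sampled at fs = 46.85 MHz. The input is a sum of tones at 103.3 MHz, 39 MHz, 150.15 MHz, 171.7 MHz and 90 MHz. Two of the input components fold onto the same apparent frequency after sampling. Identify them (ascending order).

103.3 MHz, 150.15 MHz

fs/2 = 23.425 MHz.
103.3 MHz mod fs = 9.6 MHz.
9.6 MHz ≤ fs/2 = 23.425 MHz, appears at 9.6 MHz.
39 MHz > fs/2 = 23.425 MHz, folds to fs − 39 MHz = 7.85 MHz.
150.15 MHz mod fs = 9.6 MHz.
9.6 MHz ≤ fs/2 = 23.425 MHz, appears at 9.6 MHz.
171.7 MHz mod fs = 31.15 MHz.
31.15 MHz > fs/2 = 23.425 MHz, folds to fs − 31.15 MHz = 15.7 MHz.
90 MHz mod fs = 43.15 MHz.
43.15 MHz > fs/2 = 23.425 MHz, folds to fs − 43.15 MHz = 3.7 MHz.
103.3 MHz and 150.15 MHz both map to 9.6 MHz.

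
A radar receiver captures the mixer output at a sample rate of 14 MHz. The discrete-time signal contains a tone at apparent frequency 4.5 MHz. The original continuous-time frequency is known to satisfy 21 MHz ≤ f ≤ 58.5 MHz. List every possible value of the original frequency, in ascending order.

23.5 MHz, 32.5 MHz, 37.5 MHz, 46.5 MHz, 51.5 MHz

Frequencies that alias to 4.5 MHz are k·fs ± 4.5 MHz for integer k ≥ 0.
k=0: 4.5 MHz.
k=1: 9.5 MHz, 18.5 MHz.
k=2: 23.5 MHz, 32.5 MHz.
k=3: 37.5 MHz, 46.5 MHz.
k=4: 51.5 MHz, 60.5 MHz.
k=5: 65.5 MHz, 74.5 MHz.
Within [21 MHz, 58.5 MHz]: 23.5 MHz, 32.5 MHz, 37.5 MHz, 46.5 MHz, 51.5 MHz.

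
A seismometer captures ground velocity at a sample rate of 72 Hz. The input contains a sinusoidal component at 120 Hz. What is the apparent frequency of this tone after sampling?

24 Hz

120 Hz mod fs = 48 Hz.
48 Hz > fs/2 = 36 Hz, folds to fs − 48 Hz = 24 Hz.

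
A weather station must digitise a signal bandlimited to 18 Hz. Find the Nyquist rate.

Nyquist rate = 2 × 18 Hz = 36 Hz.

36 Hz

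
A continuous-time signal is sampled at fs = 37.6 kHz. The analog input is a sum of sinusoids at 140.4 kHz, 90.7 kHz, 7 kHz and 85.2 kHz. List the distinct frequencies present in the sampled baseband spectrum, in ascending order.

7 kHz, 10 kHz, 15.5 kHz

fs/2 = 18.8 kHz.
140.4 kHz mod fs = 27.6 kHz.
27.6 kHz > fs/2 = 18.8 kHz, folds to fs − 27.6 kHz = 10 kHz.
90.7 kHz mod fs = 15.5 kHz.
15.5 kHz ≤ fs/2 = 18.8 kHz, appears at 15.5 kHz.
7 kHz ≤ fs/2 = 18.8 kHz, passes unchanged.
85.2 kHz mod fs = 10 kHz.
10 kHz ≤ fs/2 = 18.8 kHz, appears at 10 kHz.
Distinct values: {7 kHz, 10 kHz, 15.5 kHz}.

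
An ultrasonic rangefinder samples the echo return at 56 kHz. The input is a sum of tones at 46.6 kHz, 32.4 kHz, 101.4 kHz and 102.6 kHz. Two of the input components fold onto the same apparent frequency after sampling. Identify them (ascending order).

fs/2 = 28 kHz.
46.6 kHz > fs/2 = 28 kHz, folds to fs − 46.6 kHz = 9.4 kHz.
32.4 kHz > fs/2 = 28 kHz, folds to fs − 32.4 kHz = 23.6 kHz.
101.4 kHz mod fs = 45.4 kHz.
45.4 kHz > fs/2 = 28 kHz, folds to fs − 45.4 kHz = 10.6 kHz.
102.6 kHz mod fs = 46.6 kHz.
46.6 kHz > fs/2 = 28 kHz, folds to fs − 46.6 kHz = 9.4 kHz.
46.6 kHz and 102.6 kHz both map to 9.4 kHz.

46.6 kHz, 102.6 kHz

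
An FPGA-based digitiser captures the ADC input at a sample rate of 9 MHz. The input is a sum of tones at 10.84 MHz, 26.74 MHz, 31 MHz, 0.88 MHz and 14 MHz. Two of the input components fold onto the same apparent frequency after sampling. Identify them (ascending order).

14 MHz, 31 MHz

fs/2 = 4.5 MHz.
10.84 MHz mod fs = 1.84 MHz.
1.84 MHz ≤ fs/2 = 4.5 MHz, appears at 1.84 MHz.
26.74 MHz mod fs = 8.74 MHz.
8.74 MHz > fs/2 = 4.5 MHz, folds to fs − 8.74 MHz = 0.26 MHz.
31 MHz mod fs = 4 MHz.
4 MHz ≤ fs/2 = 4.5 MHz, appears at 4 MHz.
0.88 MHz ≤ fs/2 = 4.5 MHz, passes unchanged.
14 MHz mod fs = 5 MHz.
5 MHz > fs/2 = 4.5 MHz, folds to fs − 5 MHz = 4 MHz.
14 MHz and 31 MHz both map to 4 MHz.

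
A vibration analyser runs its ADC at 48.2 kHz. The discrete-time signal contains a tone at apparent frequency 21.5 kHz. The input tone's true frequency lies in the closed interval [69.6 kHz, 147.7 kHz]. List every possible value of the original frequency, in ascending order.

69.7 kHz, 74.9 kHz, 117.9 kHz, 123.1 kHz

Frequencies that alias to 21.5 kHz are k·fs ± 21.5 kHz for integer k ≥ 0.
k=0: 21.5 kHz.
k=1: 26.7 kHz, 69.7 kHz.
k=2: 74.9 kHz, 117.9 kHz.
k=3: 123.1 kHz, 166.1 kHz.
k=4: 171.3 kHz, 214.3 kHz.
Within [69.6 kHz, 147.7 kHz]: 69.7 kHz, 74.9 kHz, 117.9 kHz, 123.1 kHz.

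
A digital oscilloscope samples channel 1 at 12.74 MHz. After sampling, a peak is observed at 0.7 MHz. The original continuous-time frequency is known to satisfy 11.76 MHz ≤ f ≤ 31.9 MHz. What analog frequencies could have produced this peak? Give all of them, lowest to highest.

12.04 MHz, 13.44 MHz, 24.78 MHz, 26.18 MHz

Frequencies that alias to 0.7 MHz are k·fs ± 0.7 MHz for integer k ≥ 0.
k=0: 0.7 MHz.
k=1: 12.04 MHz, 13.44 MHz.
k=2: 24.78 MHz, 26.18 MHz.
k=3: 37.52 MHz, 38.92 MHz.
Within [11.76 MHz, 31.9 MHz]: 12.04 MHz, 13.44 MHz, 24.78 MHz, 26.18 MHz.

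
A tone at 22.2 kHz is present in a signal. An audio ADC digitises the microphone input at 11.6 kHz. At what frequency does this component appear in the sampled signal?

22.2 kHz mod fs = 10.6 kHz.
10.6 kHz > fs/2 = 5.8 kHz, folds to fs − 10.6 kHz = 1 kHz.

1 kHz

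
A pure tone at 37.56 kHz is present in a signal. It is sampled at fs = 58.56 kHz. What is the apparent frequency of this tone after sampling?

21 kHz

37.56 kHz > fs/2 = 29.28 kHz, folds to fs − 37.56 kHz = 21 kHz.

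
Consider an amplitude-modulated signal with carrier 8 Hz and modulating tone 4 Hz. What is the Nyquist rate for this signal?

AM sidebands sit at fc ± fm = 4 Hz and 12 Hz.
Highest-frequency component: 12 Hz.
Nyquist rate = 2 × 12 Hz = 24 Hz.

24 Hz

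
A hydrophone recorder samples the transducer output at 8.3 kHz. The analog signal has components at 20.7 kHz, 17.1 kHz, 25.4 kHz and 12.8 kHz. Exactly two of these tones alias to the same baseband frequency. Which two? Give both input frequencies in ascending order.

fs/2 = 4.15 kHz.
20.7 kHz mod fs = 4.1 kHz.
4.1 kHz ≤ fs/2 = 4.15 kHz, appears at 4.1 kHz.
17.1 kHz mod fs = 0.5 kHz.
0.5 kHz ≤ fs/2 = 4.15 kHz, appears at 0.5 kHz.
25.4 kHz mod fs = 0.5 kHz.
0.5 kHz ≤ fs/2 = 4.15 kHz, appears at 0.5 kHz.
12.8 kHz mod fs = 4.5 kHz.
4.5 kHz > fs/2 = 4.15 kHz, folds to fs − 4.5 kHz = 3.8 kHz.
17.1 kHz and 25.4 kHz both map to 0.5 kHz.

17.1 kHz, 25.4 kHz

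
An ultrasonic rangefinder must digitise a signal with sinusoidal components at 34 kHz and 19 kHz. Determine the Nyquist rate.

68 kHz

Highest-frequency component: 34 kHz.
Nyquist rate = 2 × 34 kHz = 68 kHz.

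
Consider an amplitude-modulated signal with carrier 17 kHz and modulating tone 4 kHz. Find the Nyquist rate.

42 kHz

AM sidebands sit at fc ± fm = 13 kHz and 21 kHz.
Highest-frequency component: 21 kHz.
Nyquist rate = 2 × 21 kHz = 42 kHz.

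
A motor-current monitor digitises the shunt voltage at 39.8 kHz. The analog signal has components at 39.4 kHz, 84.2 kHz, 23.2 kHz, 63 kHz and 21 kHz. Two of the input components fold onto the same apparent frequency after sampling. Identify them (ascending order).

23.2 kHz, 63 kHz

fs/2 = 19.9 kHz.
39.4 kHz > fs/2 = 19.9 kHz, folds to fs − 39.4 kHz = 0.4 kHz.
84.2 kHz mod fs = 4.6 kHz.
4.6 kHz ≤ fs/2 = 19.9 kHz, appears at 4.6 kHz.
23.2 kHz > fs/2 = 19.9 kHz, folds to fs − 23.2 kHz = 16.6 kHz.
63 kHz mod fs = 23.2 kHz.
23.2 kHz > fs/2 = 19.9 kHz, folds to fs − 23.2 kHz = 16.6 kHz.
21 kHz > fs/2 = 19.9 kHz, folds to fs − 21 kHz = 18.8 kHz.
23.2 kHz and 63 kHz both map to 16.6 kHz.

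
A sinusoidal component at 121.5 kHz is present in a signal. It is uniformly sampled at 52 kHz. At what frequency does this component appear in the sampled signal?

121.5 kHz mod fs = 17.5 kHz.
17.5 kHz ≤ fs/2 = 26 kHz, appears at 17.5 kHz.

17.5 kHz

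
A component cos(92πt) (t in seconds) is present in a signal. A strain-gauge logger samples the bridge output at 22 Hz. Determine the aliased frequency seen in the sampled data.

2 Hz

ω = 92π rad/s → f = ω/(2π) = 46 Hz.
46 Hz mod fs = 2 Hz.
2 Hz ≤ fs/2 = 11 Hz, appears at 2 Hz.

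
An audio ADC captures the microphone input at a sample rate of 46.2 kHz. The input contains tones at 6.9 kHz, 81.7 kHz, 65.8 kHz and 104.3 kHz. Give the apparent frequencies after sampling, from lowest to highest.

6.9 kHz, 10.7 kHz, 11.9 kHz, 19.6 kHz

fs/2 = 23.1 kHz.
6.9 kHz ≤ fs/2 = 23.1 kHz, passes unchanged.
81.7 kHz mod fs = 35.5 kHz.
35.5 kHz > fs/2 = 23.1 kHz, folds to fs − 35.5 kHz = 10.7 kHz.
65.8 kHz mod fs = 19.6 kHz.
19.6 kHz ≤ fs/2 = 23.1 kHz, appears at 19.6 kHz.
104.3 kHz mod fs = 11.9 kHz.
11.9 kHz ≤ fs/2 = 23.1 kHz, appears at 11.9 kHz.
Distinct values: {6.9 kHz, 10.7 kHz, 11.9 kHz, 19.6 kHz}.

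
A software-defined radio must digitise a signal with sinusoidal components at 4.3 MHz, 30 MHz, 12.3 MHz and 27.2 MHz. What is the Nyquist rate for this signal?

Highest-frequency component: 30 MHz.
Nyquist rate = 2 × 30 MHz = 60 MHz.

60 MHz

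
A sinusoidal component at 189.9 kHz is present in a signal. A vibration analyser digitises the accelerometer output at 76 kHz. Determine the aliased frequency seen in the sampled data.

37.9 kHz

189.9 kHz mod fs = 37.9 kHz.
37.9 kHz ≤ fs/2 = 38 kHz, appears at 37.9 kHz.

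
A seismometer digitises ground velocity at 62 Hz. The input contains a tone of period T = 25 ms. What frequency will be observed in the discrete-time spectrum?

22 Hz

T = 25 ms → f = 1/T = 40 Hz.
40 Hz > fs/2 = 31 Hz, folds to fs − 40 Hz = 22 Hz.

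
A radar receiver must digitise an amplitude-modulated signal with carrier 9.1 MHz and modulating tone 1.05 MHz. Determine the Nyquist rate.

20.3 MHz

AM sidebands sit at fc ± fm = 8.05 MHz and 10.15 MHz.
Highest-frequency component: 10.15 MHz.
Nyquist rate = 2 × 10.15 MHz = 20.3 MHz.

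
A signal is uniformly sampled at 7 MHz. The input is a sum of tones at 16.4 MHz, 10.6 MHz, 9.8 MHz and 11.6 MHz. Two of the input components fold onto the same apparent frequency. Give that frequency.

fs/2 = 3.5 MHz.
16.4 MHz mod fs = 2.4 MHz.
2.4 MHz ≤ fs/2 = 3.5 MHz, appears at 2.4 MHz.
10.6 MHz mod fs = 3.6 MHz.
3.6 MHz > fs/2 = 3.5 MHz, folds to fs − 3.6 MHz = 3.4 MHz.
9.8 MHz mod fs = 2.8 MHz.
2.8 MHz ≤ fs/2 = 3.5 MHz, appears at 2.8 MHz.
11.6 MHz mod fs = 4.6 MHz.
4.6 MHz > fs/2 = 3.5 MHz, folds to fs − 4.6 MHz = 2.4 MHz.
11.6 MHz and 16.4 MHz both map to 2.4 MHz.

2.4 MHz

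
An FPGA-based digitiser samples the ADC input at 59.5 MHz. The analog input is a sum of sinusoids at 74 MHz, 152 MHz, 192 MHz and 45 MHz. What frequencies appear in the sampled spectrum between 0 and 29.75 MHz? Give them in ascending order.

13.5 MHz, 14.5 MHz, 26.5 MHz

fs/2 = 29.75 MHz.
74 MHz mod fs = 14.5 MHz.
14.5 MHz ≤ fs/2 = 29.75 MHz, appears at 14.5 MHz.
152 MHz mod fs = 33 MHz.
33 MHz > fs/2 = 29.75 MHz, folds to fs − 33 MHz = 26.5 MHz.
192 MHz mod fs = 13.5 MHz.
13.5 MHz ≤ fs/2 = 29.75 MHz, appears at 13.5 MHz.
45 MHz > fs/2 = 29.75 MHz, folds to fs − 45 MHz = 14.5 MHz.
Distinct values: {13.5 MHz, 14.5 MHz, 26.5 MHz}.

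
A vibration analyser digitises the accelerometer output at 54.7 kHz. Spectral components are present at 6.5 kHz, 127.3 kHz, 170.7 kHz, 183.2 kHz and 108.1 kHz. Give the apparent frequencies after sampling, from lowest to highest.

fs/2 = 27.35 kHz.
6.5 kHz ≤ fs/2 = 27.35 kHz, passes unchanged.
127.3 kHz mod fs = 17.9 kHz.
17.9 kHz ≤ fs/2 = 27.35 kHz, appears at 17.9 kHz.
170.7 kHz mod fs = 6.6 kHz.
6.6 kHz ≤ fs/2 = 27.35 kHz, appears at 6.6 kHz.
183.2 kHz mod fs = 19.1 kHz.
19.1 kHz ≤ fs/2 = 27.35 kHz, appears at 19.1 kHz.
108.1 kHz mod fs = 53.4 kHz.
53.4 kHz > fs/2 = 27.35 kHz, folds to fs − 53.4 kHz = 1.3 kHz.
Distinct values: {1.3 kHz, 6.5 kHz, 6.6 kHz, 17.9 kHz, 19.1 kHz}.

1.3 kHz, 6.5 kHz, 6.6 kHz, 17.9 kHz, 19.1 kHz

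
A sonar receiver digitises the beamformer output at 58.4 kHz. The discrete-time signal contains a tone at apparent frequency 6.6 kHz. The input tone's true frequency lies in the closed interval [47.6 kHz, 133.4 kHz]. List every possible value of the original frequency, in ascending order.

51.8 kHz, 65 kHz, 110.2 kHz, 123.4 kHz

Frequencies that alias to 6.6 kHz are k·fs ± 6.6 kHz for integer k ≥ 0.
k=0: 6.6 kHz.
k=1: 51.8 kHz, 65 kHz.
k=2: 110.2 kHz, 123.4 kHz.
k=3: 168.6 kHz, 181.8 kHz.
Within [47.6 kHz, 133.4 kHz]: 51.8 kHz, 65 kHz, 110.2 kHz, 123.4 kHz.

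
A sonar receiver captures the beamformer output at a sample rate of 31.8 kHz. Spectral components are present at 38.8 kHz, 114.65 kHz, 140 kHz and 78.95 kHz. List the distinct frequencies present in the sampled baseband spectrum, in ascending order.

7 kHz, 12.55 kHz, 12.8 kHz, 15.35 kHz

fs/2 = 15.9 kHz.
38.8 kHz mod fs = 7 kHz.
7 kHz ≤ fs/2 = 15.9 kHz, appears at 7 kHz.
114.65 kHz mod fs = 19.25 kHz.
19.25 kHz > fs/2 = 15.9 kHz, folds to fs − 19.25 kHz = 12.55 kHz.
140 kHz mod fs = 12.8 kHz.
12.8 kHz ≤ fs/2 = 15.9 kHz, appears at 12.8 kHz.
78.95 kHz mod fs = 15.35 kHz.
15.35 kHz ≤ fs/2 = 15.9 kHz, appears at 15.35 kHz.
Distinct values: {7 kHz, 12.55 kHz, 12.8 kHz, 15.35 kHz}.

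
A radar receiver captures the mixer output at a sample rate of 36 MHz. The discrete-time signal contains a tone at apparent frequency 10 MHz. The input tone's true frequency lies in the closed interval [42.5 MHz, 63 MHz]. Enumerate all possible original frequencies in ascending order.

46 MHz, 62 MHz

Frequencies that alias to 10 MHz are k·fs ± 10 MHz for integer k ≥ 0.
k=0: 10 MHz.
k=1: 26 MHz, 46 MHz.
k=2: 62 MHz, 82 MHz.
k=3: 98 MHz, 118 MHz.
Within [42.5 MHz, 63 MHz]: 46 MHz, 62 MHz.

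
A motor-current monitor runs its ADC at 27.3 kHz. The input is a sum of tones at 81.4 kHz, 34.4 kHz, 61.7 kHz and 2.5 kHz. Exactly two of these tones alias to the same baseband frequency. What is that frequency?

7.1 kHz

fs/2 = 13.65 kHz.
81.4 kHz mod fs = 26.8 kHz.
26.8 kHz > fs/2 = 13.65 kHz, folds to fs − 26.8 kHz = 0.5 kHz.
34.4 kHz mod fs = 7.1 kHz.
7.1 kHz ≤ fs/2 = 13.65 kHz, appears at 7.1 kHz.
61.7 kHz mod fs = 7.1 kHz.
7.1 kHz ≤ fs/2 = 13.65 kHz, appears at 7.1 kHz.
2.5 kHz ≤ fs/2 = 13.65 kHz, passes unchanged.
34.4 kHz and 61.7 kHz both map to 7.1 kHz.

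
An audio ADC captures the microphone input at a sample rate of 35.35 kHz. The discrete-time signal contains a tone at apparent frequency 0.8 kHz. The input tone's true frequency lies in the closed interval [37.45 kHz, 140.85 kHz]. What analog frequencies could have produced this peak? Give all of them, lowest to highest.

69.9 kHz, 71.5 kHz, 105.25 kHz, 106.85 kHz, 140.6 kHz

Frequencies that alias to 0.8 kHz are k·fs ± 0.8 kHz for integer k ≥ 0.
k=0: 0.8 kHz.
k=1: 34.55 kHz, 36.15 kHz.
k=2: 69.9 kHz, 71.5 kHz.
k=3: 105.25 kHz, 106.85 kHz.
k=4: 140.6 kHz, 142.2 kHz.
k=5: 175.95 kHz, 177.55 kHz.
Within [37.45 kHz, 140.85 kHz]: 69.9 kHz, 71.5 kHz, 105.25 kHz, 106.85 kHz, 140.6 kHz.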